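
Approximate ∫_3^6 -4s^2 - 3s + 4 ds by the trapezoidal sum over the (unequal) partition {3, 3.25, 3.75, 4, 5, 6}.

Subinterval widths: 0.25, 0.5, 0.25, 1, 1.
f(3) = -41, f(3.25) = -48, f(3.75) = -63.5, f(4) = -72, f(5) = -111, f(6) = -158.
On each subinterval the trapezoid contributes (Δs_i/2)·[f(s_{i-1}) + f(s_i)].
Sum = -281.9375.

-281.9375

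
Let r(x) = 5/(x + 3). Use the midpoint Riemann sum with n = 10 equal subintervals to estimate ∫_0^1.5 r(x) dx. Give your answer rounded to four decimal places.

2.0270

Δx = (1.5 − 0)/10 = 0.15.
Midpoints: 0.075, 0.225, 0.375, 0.525, 0.675, 0.825, 0.975, 1.125, 1.275, 1.425.
r(0.075) = 200/123, r(0.225) = 200/129, r(0.375) = 40/27, r(0.525) = 200/141, r(0.675) = 200/147, r(0.825) = 200/153, r(0.975) = 200/159, r(1.125) = 40/33, r(1.275) = 200/171, r(1.425) = 200/177.
Sum = Δx · [r(0.075) + r(0.225) + r(0.375) + ...].
Sum ≈ 2.0270.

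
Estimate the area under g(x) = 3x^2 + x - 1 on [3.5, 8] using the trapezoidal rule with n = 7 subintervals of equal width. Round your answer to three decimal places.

Δx = (8 − 3.5)/7 = 9/14.
g(3.5) = 39.25, g(29/7) = 2677/49, g(67/14) = 14209/196, g(38/7) = 4549/49, g(85/14) = 22669/196, g(47/7) = 6907/49, g(103/14) = 33073/196, g(8) = 199.
T_7 = (Δx/2)·[g(x_0) + 2g(x_1) + ... + 2g(x_{6}) + g(x_7)].
Sum ≈ 491.430.

491.430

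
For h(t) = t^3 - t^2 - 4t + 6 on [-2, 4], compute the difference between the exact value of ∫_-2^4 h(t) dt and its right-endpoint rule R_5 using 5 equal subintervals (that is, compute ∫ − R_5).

Exact integral: ∫_-2^4 h(t) dt = 48.
R_5 = 72.48.
Error = 48 − 72.48 = -24.48.

-24.48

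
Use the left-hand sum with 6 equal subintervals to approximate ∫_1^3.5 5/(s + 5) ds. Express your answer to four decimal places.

Δs = (3.5 − 1)/6 = 5/12.
Left endpoints: 1, 17/12, 11/6, 2.25, 8/3, 37/12.
f(1) = 5/6, f(17/12) = 60/77, f(11/6) = 30/41, f(2.25) = 20/29, f(8/3) = 15/23, f(37/12) = 60/97.
Sum = Δs · [f(1) + f(17/12) + f(11/6) + ...].
Sum ≈ 1.7936.

1.7936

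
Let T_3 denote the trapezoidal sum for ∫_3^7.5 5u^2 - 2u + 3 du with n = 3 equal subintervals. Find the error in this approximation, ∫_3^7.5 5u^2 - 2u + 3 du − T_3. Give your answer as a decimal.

Exact integral: ∫_3^7.5 f(u) du = 624.375.
T_3 = 632.8125.
Error = 624.375 − 632.8125 = -8.4375.

-8.4375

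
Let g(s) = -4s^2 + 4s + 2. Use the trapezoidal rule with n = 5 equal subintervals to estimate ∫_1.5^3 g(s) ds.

Δs = (3 − 1.5)/5 = 0.3.
g(1.5) = -1, g(1.8) = -3.76, g(2.1) = -7.24, g(2.4) = -11.44, g(2.7) = -16.36, g(3) = -22.
T_5 = (Δs/2)·[g(s_0) + 2g(s_1) + ... + 2g(s_{4}) + g(s_5)].
Sum = -15.09.

-15.09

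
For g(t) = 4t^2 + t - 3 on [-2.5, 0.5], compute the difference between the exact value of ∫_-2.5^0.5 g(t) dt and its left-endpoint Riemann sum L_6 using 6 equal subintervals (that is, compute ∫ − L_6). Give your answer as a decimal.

Exact integral: ∫_-2.5^0.5 g(t) dt = 9.
L_6 = 14.75.
Error = 9 − 14.75 = -5.75.

-5.75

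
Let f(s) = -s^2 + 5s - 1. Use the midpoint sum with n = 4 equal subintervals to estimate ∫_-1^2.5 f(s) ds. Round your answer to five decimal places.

4.30664

Δs = (2.5 − (-1))/4 = 0.875.
Midpoints: -0.5625, 0.3125, 1.1875, 2.0625.
f(-0.5625) = -4.12890625, f(0.3125) = 0.46484375, f(1.1875) = 3.52734375, f(2.0625) = 5.05859375.
Sum = Δs · [f(-0.5625) + f(0.3125) + f(1.1875) + f(2.0625)].
Sum ≈ 4.30664.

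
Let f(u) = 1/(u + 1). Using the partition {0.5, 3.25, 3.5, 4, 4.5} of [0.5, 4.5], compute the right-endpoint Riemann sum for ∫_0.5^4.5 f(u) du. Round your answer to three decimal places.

0.894

Subinterval widths: 2.75, 0.25, 0.5, 0.5.
Right endpoints: 3.25, 3.5, 4, 4.5.
f(3.25) = 4/17, f(3.5) = 2/9, f(4) = 0.2, f(4.5) = 2/11.
Sum = Σ Δu_i · f(u_i).
Sum ≈ 0.894.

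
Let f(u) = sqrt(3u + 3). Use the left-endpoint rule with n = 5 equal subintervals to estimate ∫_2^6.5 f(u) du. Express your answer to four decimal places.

Δu = (6.5 − 2)/5 = 0.9.
Left endpoints: 2, 2.9, 3.8, 4.7, 5.6.
f(2) ≈ 3.0000, f(2.9) ≈ 3.4205, f(3.8) ≈ 3.7947, f(4.7) ≈ 4.1352, f(5.6) ≈ 4.4497.
Sum = Δu · [f(2) + f(2.9) + f(3.8) + f(4.7) + f(5.6)].
Sum ≈ 16.9202.

16.9202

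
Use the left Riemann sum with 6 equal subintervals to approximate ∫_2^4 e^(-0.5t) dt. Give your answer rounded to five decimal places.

0.50492

Δt = (4 − 2)/6 = 1/3.
Left endpoints: 2, 7/3, 8/3, 3, 10/3, 11/3.
f(2) ≈ 0.36788, f(7/3) ≈ 0.31140, f(8/3) ≈ 0.26360, f(3) ≈ 0.22313, f(10/3) ≈ 0.18888, f(11/3) ≈ 0.15988.
Sum = Δt · [f(2) + f(7/3) + f(8/3) + ...].
Sum ≈ 0.50492.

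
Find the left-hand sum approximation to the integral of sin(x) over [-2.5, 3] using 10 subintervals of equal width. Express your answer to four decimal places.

Δx = (3 − (-2.5))/10 = 0.55.
Left endpoints: -2.5, -1.95, -1.4, -0.85, -0.3, 0.25, 0.8, 1.35, 1.9, 2.45.
f(-2.5) ≈ -0.5985, f(-1.95) ≈ -0.9290, f(-1.4) ≈ -0.9854, f(-0.85) ≈ -0.7513, f(-0.3) ≈ -0.2955, f(0.25) ≈ 0.2474, f(0.8) ≈ 0.7174, f(1.35) ≈ 0.9757, f(1.9) ≈ 0.9463, f(2.45) ≈ 0.6378.
Sum = Δx · [f(-2.5) + f(-1.95) + f(-1.4) + ...].
Sum ≈ -0.0193.

-0.0193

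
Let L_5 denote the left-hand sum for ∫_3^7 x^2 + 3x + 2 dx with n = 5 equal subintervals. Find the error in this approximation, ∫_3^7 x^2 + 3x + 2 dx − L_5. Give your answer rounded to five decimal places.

Exact integral: ∫_3^7 f(x) dx ≈ 173.3333333.
L_5 = 152.96.
Error ≈ 173.3333333 − 152.96 ≈ 20.37333.

20.37333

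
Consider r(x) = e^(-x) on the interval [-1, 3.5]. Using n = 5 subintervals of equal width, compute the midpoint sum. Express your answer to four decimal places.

2.5995

Δx = (3.5 − (-1))/5 = 0.9.
Midpoints: -0.55, 0.35, 1.25, 2.15, 3.05.
r(-0.55) ≈ 1.7333, r(0.35) ≈ 0.7047, r(1.25) ≈ 0.2865, r(2.15) ≈ 0.1165, r(3.05) ≈ 0.0474.
Sum = Δx · [r(-0.55) + r(0.35) + r(1.25) + r(2.15) + r(3.05)].
Sum ≈ 2.5995.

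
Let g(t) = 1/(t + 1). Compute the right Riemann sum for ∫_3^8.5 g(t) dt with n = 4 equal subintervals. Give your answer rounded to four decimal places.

Δt = (8.5 − 3)/4 = 1.375.
Right endpoints: 4.375, 5.75, 7.125, 8.5.
g(4.375) = 8/43, g(5.75) = 4/27, g(7.125) = 8/65, g(8.5) = 2/19.
Sum = Δt · [g(4.375) + g(5.75) + g(7.125) + g(8.5)].
Sum ≈ 0.7735.

0.7735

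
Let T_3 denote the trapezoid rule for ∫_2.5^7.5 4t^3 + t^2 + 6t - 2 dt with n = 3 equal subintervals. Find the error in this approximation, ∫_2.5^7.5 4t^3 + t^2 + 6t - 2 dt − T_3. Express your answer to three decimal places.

-141.204

Exact integral: ∫_2.5^7.5 f(t) dt ≈ 3400.41667.
T_3 ≈ 3541.62037.
Error ≈ 3400.41667 − 3541.62037 ≈ -141.204.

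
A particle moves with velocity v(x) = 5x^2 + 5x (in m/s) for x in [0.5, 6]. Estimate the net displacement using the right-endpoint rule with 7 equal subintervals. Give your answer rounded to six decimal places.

533.022959

Δx = (6 − 0.5)/7 = 11/14.
Right endpoints: 9/7, 29/14, 20/7, 51/14, 31/7, 73/14, 6.
v(9/7) = 720/49, v(29/14) = 6235/196, v(20/7) = 2700/49, v(51/14) = 16575/196, v(31/7) = 5890/49, v(73/14) = 31755/196, v(6) = 210.
Sum = Δx · [v(9/7) + v(29/14) + v(20/7) + ...].
Sum ≈ 533.022959.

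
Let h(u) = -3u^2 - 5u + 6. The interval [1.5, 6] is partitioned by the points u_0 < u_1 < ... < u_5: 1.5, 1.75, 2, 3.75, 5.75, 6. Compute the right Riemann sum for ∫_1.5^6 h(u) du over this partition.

Subinterval widths: 0.25, 0.25, 1.75, 2, 0.25.
Right endpoints: 1.75, 2, 3.75, 5.75, 6.
h(1.75) = -11.9375, h(2) = -16, h(3.75) = -54.9375, h(5.75) = -121.9375, h(6) = -132.
Sum = Σ Δu_i · h(u_i).
Sum = -380.

-380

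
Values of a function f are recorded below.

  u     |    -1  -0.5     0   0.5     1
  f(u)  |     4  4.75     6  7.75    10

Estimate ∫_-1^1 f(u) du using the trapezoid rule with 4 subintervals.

Δu = 0.5.
T_4 = (0.5/2)·[4 + 2·4.75 + 2·6 + 2·7.75 + 10] = 12.75.

12.75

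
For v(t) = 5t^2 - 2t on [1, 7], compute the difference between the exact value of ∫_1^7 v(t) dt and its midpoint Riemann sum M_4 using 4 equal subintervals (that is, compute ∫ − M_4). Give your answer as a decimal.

Exact integral: ∫_1^7 v(t) dt = 522.
M_4 = 516.375.
Error = 522 − 516.375 = 5.625.

5.625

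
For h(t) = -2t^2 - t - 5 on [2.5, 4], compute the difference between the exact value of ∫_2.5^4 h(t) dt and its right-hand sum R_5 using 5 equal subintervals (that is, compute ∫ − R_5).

3.195

Exact integral: ∫_2.5^4 h(t) dt = -44.625.
R_5 = -47.82.
Error = -44.625 − (-47.82) = 3.195.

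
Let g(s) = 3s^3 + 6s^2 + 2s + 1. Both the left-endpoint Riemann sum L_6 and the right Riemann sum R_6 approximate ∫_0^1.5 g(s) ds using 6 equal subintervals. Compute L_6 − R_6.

L_6 = 11.16796875.
R_6 = 17.82421875.
L_6 − R_6 = -6.65625.

-6.65625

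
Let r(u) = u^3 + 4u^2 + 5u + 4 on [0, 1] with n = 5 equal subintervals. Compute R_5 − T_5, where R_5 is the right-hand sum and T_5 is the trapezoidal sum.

1

R_5 = 9.12.
T_5 = 8.12.
R_5 − T_5 = 1.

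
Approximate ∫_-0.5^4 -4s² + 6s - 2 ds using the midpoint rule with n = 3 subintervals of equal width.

Δs = (4 − (-0.5))/3 = 1.5.
Midpoints: 0.25, 1.75, 3.25.
f(0.25) = -0.75, f(1.75) = -3.75, f(3.25) = -24.75.
Sum = Δs · [f(0.25) + f(1.75) + f(3.25)].
Sum = -43.875.

-43.875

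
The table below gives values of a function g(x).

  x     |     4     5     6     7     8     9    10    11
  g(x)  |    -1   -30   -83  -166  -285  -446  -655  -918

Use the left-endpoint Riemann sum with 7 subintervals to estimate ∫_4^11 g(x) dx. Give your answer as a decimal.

Δx = 1.
Sum = 1·[(-1) + (-30) + (-83) + (-166) + (-285) + (-446) + (-655)] = -1666.

-1666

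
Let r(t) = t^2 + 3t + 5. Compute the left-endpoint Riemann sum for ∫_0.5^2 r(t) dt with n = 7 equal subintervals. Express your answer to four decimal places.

14.8776

Δt = (2 − 0.5)/7 = 3/14.
Left endpoints: 0.5, 5/7, 13/14, 8/7, 19/14, 11/7, 25/14.
r(0.5) = 6.75, r(5/7) = 375/49, r(13/14) = 1695/196, r(8/7) = 477/49, r(19/14) = 2139/196, r(11/7) = 597/49, r(25/14) = 2655/196.
Sum = Δt · [r(0.5) + r(5/7) + r(13/14) + ...].
Sum ≈ 14.8776.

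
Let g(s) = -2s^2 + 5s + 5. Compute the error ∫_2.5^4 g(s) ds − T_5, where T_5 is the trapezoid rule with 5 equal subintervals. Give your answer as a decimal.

Exact integral: ∫_2.5^4 g(s) ds = -0.375.
T_5 = -0.42.
Error = -0.375 − (-0.42) = 0.045.

0.045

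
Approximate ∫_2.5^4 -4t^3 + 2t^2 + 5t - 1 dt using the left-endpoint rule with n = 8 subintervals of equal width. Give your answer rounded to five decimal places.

Δt = (4 − 2.5)/8 = 0.1875.
Left endpoints: 2.5, 2.6875, 2.875, 3.0625, 3.25, 3.4375, 3.625, 3.8125.
f(2.5) = -38.5, f(2.6875) = -51979/1024, f(2.875) = -65.1484375, f(3.0625) = -83785/1024, f(3.25) = -100.9375, f(3.4375) = -125599/1024, f(3.625) = -147.1328125, f(3.8125) = -178717/1024.
Sum = Δt · [f(2.5) + f(2.6875) + f(2.875) + ...].
Sum ≈ -146.52832.

-146.52832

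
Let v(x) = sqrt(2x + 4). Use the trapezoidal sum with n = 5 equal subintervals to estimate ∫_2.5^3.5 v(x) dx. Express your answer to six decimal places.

3.160852

Δx = (3.5 − 2.5)/5 = 0.2.
v(2.5) ≈ 3.000000, v(2.7) ≈ 3.065942, v(2.9) ≈ 3.130495, v(3.1) ≈ 3.193744, v(3.3) ≈ 3.255764, v(3.5) ≈ 3.316625.
T_5 = (Δx/2)·[v(x_0) + 2v(x_1) + ... + 2v(x_{4}) + v(x_5)].
Sum ≈ 3.160852.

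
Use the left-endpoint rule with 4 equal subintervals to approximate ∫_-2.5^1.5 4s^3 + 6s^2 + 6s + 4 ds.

-30

Δs = (1.5 − (-2.5))/4 = 1.
Left endpoints: -2.5, -1.5, -0.5, 0.5.
f(-2.5) = -36, f(-1.5) = -5, f(-0.5) = 2, f(0.5) = 9.
Sum = Δs · [f(-2.5) + f(-1.5) + f(-0.5) + f(0.5)].
Sum = -30.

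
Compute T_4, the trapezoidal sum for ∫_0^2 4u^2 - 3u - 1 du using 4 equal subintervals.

Δu = (2 − 0)/4 = 0.5.
f(0) = -1, f(0.5) = -1.5, f(1) = 0, f(1.5) = 3.5, f(2) = 9.
T_4 = (Δu/2)·[f(u_0) + 2f(u_1) + 2f(u_2) + 2f(u_3) + f(u_4)].
Sum = 3.

3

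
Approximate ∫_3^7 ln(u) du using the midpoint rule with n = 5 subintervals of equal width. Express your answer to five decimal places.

Δu = (7 − 3)/5 = 0.8.
Midpoints: 3.4, 4.2, 5, 5.8, 6.6.
f(3.4) ≈ 1.22378, f(4.2) ≈ 1.43508, f(5) ≈ 1.60944, f(5.8) ≈ 1.75786, f(6.6) ≈ 1.88707.
Sum = Δu · [f(3.4) + f(4.2) + f(5) + f(5.8) + f(6.6)].
Sum ≈ 6.33058.

6.33058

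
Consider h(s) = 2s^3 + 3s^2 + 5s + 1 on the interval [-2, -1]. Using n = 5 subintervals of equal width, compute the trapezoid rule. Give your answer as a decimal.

-7.04

Δs = (-1 − (-2))/5 = 0.2.
h(-2) = -13, h(-1.8) = -9.944, h(-1.6) = -7.512, h(-1.4) = -5.608, h(-1.2) = -4.136, h(-1) = -3.
T_5 = (Δs/2)·[h(s_0) + 2h(s_1) + ... + 2h(s_{4}) + h(s_5)].
Sum = -7.04.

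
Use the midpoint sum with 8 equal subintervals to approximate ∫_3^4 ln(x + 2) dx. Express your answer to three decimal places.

1.703

Δx = (4 − 3)/8 = 0.125.
Midpoints: 3.0625, 3.1875, 3.3125, 3.4375, 3.5625, 3.6875, 3.8125, 3.9375.
f(3.0625) ≈ 1.622, f(3.1875) ≈ 1.646, f(3.3125) ≈ 1.670, f(3.4375) ≈ 1.693, f(3.5625) ≈ 1.716, f(3.6875) ≈ 1.738, f(3.8125) ≈ 1.760, f(3.9375) ≈ 1.781.
Sum = Δx · [f(3.0625) + f(3.1875) + f(3.3125) + ...].
Sum ≈ 1.703.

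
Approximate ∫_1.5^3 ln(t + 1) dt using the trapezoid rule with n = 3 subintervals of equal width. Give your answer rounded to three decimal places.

Δt = (3 − 1.5)/3 = 0.5.
f(1.5) ≈ 0.916, f(2) ≈ 1.099, f(2.5) ≈ 1.253, f(3) ≈ 1.386.
T_3 = (Δt/2)·[f(t_0) + 2f(t_1) + 2f(t_2) + f(t_3)].
Sum ≈ 1.751.

1.751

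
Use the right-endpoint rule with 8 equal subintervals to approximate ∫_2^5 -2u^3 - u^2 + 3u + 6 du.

Δu = (5 − 2)/8 = 0.375.
Right endpoints: 2.375, 2.75, 3.125, 3.5, 3.875, 4.25, 4.625, 5.
f(2.375) = -19.30859375, f(2.75) = -34.90625, f(3.125) = -55.42578125, f(3.5) = -81.5, f(3.875) = -113.76171875, f(4.25) = -152.84375, f(4.625) = -199.37890625, f(5) = -254.
Sum = Δu · [f(2.375) + f(2.75) + f(3.125) + ...].
Sum = -341.671875.

-341.671875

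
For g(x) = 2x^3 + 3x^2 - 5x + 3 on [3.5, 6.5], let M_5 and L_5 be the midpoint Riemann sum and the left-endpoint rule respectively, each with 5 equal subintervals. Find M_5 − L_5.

152.64

M_5 = 980.28.
L_5 = 827.64.
M_5 − L_5 = 152.64.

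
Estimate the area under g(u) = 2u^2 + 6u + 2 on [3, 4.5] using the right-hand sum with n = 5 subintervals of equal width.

Δu = (4.5 − 3)/5 = 0.3.
Right endpoints: 3.3, 3.6, 3.9, 4.2, 4.5.
g(3.3) = 43.58, g(3.6) = 49.52, g(3.9) = 55.82, g(4.2) = 62.48, g(4.5) = 69.5.
Sum = Δu · [g(3.3) + g(3.6) + g(3.9) + g(4.2) + g(4.5)].
Sum = 84.27.

84.27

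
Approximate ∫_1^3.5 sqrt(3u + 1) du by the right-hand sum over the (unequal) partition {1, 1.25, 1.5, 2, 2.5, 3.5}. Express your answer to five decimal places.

7.30294

Subinterval widths: 0.25, 0.25, 0.5, 0.5, 1.
Right endpoints: 1.25, 1.5, 2, 2.5, 3.5.
f(1.25) ≈ 2.17945, f(1.5) ≈ 2.34521, f(2) ≈ 2.64575, f(2.5) ≈ 2.91548, f(3.5) ≈ 3.39116.
Sum = Σ Δu_i · f(u_i).
Sum ≈ 7.30294.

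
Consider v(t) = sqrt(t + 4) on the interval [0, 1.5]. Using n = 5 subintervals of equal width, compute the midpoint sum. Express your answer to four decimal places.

Δt = (1.5 − 0)/5 = 0.3.
Midpoints: 0.15, 0.45, 0.75, 1.05, 1.35.
v(0.15) ≈ 2.0372, v(0.45) ≈ 2.1095, v(0.75) ≈ 2.1794, v(1.05) ≈ 2.2472, v(1.35) ≈ 2.3130.
Sum = Δt · [v(0.15) + v(0.45) + v(0.75) + v(1.05) + v(1.35)].
Sum ≈ 3.2659.

3.2659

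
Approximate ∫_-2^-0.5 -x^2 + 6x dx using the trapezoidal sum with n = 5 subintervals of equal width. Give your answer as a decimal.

Δx = (-0.5 − (-2))/5 = 0.3.
f(-2) = -16, f(-1.7) = -13.09, f(-1.4) = -10.36, f(-1.1) = -7.81, f(-0.8) = -5.44, f(-0.5) = -3.25.
T_5 = (Δx/2)·[f(x_0) + 2f(x_1) + ... + 2f(x_{4}) + f(x_5)].
Sum = -13.8975.

-13.8975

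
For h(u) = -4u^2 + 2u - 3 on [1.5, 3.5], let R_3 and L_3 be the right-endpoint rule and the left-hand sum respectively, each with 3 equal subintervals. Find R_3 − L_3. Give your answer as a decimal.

-24

R_3 ≈ -61.259259.
L_3 ≈ -37.259259.
R_3 − L_3 = -24.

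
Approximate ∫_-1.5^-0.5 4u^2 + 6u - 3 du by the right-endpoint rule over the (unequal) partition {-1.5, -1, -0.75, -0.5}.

-5.0625

Subinterval widths: 0.5, 0.25, 0.25.
Right endpoints: -1, -0.75, -0.5.
f(-1) = -5, f(-0.75) = -5.25, f(-0.5) = -5.
Sum = Σ Δu_i · f(u_i).
Sum = -5.0625.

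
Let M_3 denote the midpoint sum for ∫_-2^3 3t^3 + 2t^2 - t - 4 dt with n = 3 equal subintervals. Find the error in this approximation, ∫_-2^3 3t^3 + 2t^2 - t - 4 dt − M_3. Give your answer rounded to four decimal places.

7.5231

Exact integral: ∫_-2^3 f(t) dt ≈ 49.583333.
M_3 ≈ 42.060185.
Error ≈ 49.583333 − 42.060185 ≈ 7.5231.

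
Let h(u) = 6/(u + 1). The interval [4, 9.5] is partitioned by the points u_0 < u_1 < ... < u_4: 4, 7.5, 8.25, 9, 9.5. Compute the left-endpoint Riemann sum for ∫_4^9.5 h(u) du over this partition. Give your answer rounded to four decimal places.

Subinterval widths: 3.5, 0.75, 0.75, 0.5.
Left endpoints: 4, 7.5, 8.25, 9.
h(4) = 1.2, h(7.5) = 12/17, h(8.25) = 24/37, h(9) = 0.6.
Sum = Σ Δu_i · h(u_i).
Sum ≈ 5.5159.

5.5159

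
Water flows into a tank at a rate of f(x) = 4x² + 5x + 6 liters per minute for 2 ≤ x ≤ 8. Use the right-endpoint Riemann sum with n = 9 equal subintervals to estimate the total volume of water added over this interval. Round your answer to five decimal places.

949.77778

Δx = (8 − 2)/9 = 2/3.
Right endpoints: 8/3, 10/3, 4, 14/3, 16/3, 6, 20/3, 22/3, 8.
f(8/3) = 430/9, f(10/3) = 604/9, f(4) = 90, f(14/3) = 1048/9, f(16/3) = 1318/9, f(6) = 180, f(20/3) = 1954/9, f(22/3) = 2320/9, f(8) = 302.
Sum = Δx · [f(8/3) + f(10/3) + f(4) + ...].
Sum ≈ 949.77778.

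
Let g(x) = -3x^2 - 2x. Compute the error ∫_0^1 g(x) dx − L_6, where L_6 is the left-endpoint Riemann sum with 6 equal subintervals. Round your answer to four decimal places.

Exact integral: ∫_0^1 g(x) dx = -2.
L_6 ≈ -1.597222.
Error ≈ -2 − (-1.597222) ≈ -0.4028.

-0.4028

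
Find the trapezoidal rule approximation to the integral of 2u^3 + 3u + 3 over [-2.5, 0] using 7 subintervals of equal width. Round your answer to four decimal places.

Δu = (0 − (-2.5))/7 = 5/14.
f(-2.5) = -35.75, f(-15/7) = -7926/343, f(-25/14) = -18859/1372, f(-10/7) = -2441/343, f(-15/14) = -3669/1372, f(-5/7) = 44/343, f(-5/14) = 2521/1372, f(0) = 3.
T_7 = (Δu/2)·[f(u_0) + 2f(u_1) + ... + 2f(u_{6}) + f(u_7)].
Sum ≈ -21.8048.

-21.8048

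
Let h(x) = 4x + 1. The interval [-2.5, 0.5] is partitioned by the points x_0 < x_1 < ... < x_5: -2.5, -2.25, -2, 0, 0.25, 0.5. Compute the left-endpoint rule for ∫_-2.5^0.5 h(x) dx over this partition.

Subinterval widths: 0.25, 0.25, 2, 0.25, 0.25.
Left endpoints: -2.5, -2.25, -2, 0, 0.25.
h(-2.5) = -9, h(-2.25) = -8, h(-2) = -7, h(0) = 1, h(0.25) = 2.
Sum = Σ Δx_i · h(x_i).
Sum = -17.5.

-17.5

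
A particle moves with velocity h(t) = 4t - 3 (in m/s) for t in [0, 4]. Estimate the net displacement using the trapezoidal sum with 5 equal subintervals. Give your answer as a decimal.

20

Δt = (4 − 0)/5 = 0.8.
h(0) = -3, h(0.8) = 0.2, h(1.6) = 3.4, h(2.4) = 6.6, h(3.2) = 9.8, h(4) = 13.
T_5 = (Δt/2)·[h(t_0) + 2h(t_1) + ... + 2h(t_{4}) + h(t_5)].
Sum = 20.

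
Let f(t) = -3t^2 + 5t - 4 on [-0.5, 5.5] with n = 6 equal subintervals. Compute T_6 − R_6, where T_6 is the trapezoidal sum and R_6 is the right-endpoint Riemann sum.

T_6 = -118.5.
R_6 = -148.5.
T_6 − R_6 = 30.

30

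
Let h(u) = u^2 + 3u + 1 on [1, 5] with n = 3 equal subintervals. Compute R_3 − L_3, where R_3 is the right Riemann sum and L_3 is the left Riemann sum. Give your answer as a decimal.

48

R_3 ≈ 106.518519.
L_3 ≈ 58.518519.
R_3 − L_3 = 48.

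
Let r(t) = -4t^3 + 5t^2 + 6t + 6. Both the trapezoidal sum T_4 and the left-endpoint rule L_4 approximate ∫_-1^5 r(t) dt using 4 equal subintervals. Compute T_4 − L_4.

T_4 = -348.75.
L_4 = -87.75.
T_4 − L_4 = -261.

-261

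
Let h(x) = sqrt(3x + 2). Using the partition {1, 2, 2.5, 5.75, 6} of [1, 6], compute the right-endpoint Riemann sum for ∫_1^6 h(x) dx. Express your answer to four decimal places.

19.7469

Subinterval widths: 1, 0.5, 3.25, 0.25.
Right endpoints: 2, 2.5, 5.75, 6.
h(2) ≈ 2.8284, h(2.5) ≈ 3.0822, h(5.75) ≈ 4.3875, h(6) ≈ 4.4721.
Sum = Σ Δx_i · h(x_i).
Sum ≈ 19.7469.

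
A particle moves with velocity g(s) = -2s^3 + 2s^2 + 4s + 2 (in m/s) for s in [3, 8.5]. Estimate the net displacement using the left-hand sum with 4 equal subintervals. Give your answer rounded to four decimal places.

Δs = (8.5 − 3)/4 = 1.375.
Left endpoints: 3, 4.375, 5.75, 7.125.
g(3) = -22, g(4.375) = -109.69921875, g(5.75) = -289.09375, g(7.125) = -591.37890625.
Sum = Δs · [g(3) + g(4.375) + g(5.75) + g(7.125)].
Sum ≈ -1391.7363.

-1391.7363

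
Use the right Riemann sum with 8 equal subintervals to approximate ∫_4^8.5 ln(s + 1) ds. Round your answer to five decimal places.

9.01811

Δs = (8.5 − 4)/8 = 0.5625.
Right endpoints: 4.5625, 5.125, 5.6875, 6.25, 6.8125, 7.375, 7.9375, 8.5.
f(4.5625) ≈ 1.71605, f(5.125) ≈ 1.81238, f(5.6875) ≈ 1.90024, f(6.25) ≈ 1.98100, f(6.8125) ≈ 2.05573, f(7.375) ≈ 2.12525, f(7.9375) ≈ 2.19026, f(8.5) ≈ 2.25129.
Sum = Δs · [f(4.5625) + f(5.125) + f(5.6875) + ...].
Sum ≈ 9.01811.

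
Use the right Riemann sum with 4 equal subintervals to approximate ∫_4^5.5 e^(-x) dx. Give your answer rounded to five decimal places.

Δx = (5.5 − 4)/4 = 0.375.
Right endpoints: 4.375, 4.75, 5.125, 5.5.
f(4.375) ≈ 0.01259, f(4.75) ≈ 0.00865, f(5.125) ≈ 0.00595, f(5.5) ≈ 0.00409.
Sum = Δx · [f(4.375) + f(4.75) + f(5.125) + f(5.5)].
Sum ≈ 0.01173.

0.01173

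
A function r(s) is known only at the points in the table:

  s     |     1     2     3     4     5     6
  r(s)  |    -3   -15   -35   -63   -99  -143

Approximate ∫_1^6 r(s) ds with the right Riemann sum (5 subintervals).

Δs = 1.
Sum = 1·[(-15) + (-35) + (-63) + (-99) + (-143)] = -355.

-355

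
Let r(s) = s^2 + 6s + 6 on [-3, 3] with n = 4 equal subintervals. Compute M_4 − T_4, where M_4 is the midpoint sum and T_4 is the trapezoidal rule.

-3.375

M_4 = 52.875.
T_4 = 56.25.
M_4 − T_4 = -3.375.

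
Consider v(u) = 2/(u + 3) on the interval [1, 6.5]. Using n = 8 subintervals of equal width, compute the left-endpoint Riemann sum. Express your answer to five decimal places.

Δu = (6.5 − 1)/8 = 0.6875.
Left endpoints: 1, 1.6875, 2.375, 3.0625, 3.75, 4.4375, 5.125, 5.8125.
v(1) = 0.5, v(1.6875) = 32/75, v(2.375) = 16/43, v(3.0625) = 32/97, v(3.75) = 8/27, v(4.4375) = 32/119, v(5.125) = 16/65, v(5.8125) = 32/141.
Sum = Δu · [v(1) + v(1.6875) + v(2.375) + ...].
Sum ≈ 1.83354.

1.83354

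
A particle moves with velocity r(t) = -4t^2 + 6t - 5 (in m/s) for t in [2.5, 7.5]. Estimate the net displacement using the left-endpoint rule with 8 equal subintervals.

Δt = (7.5 − 2.5)/8 = 0.625.
Left endpoints: 2.5, 3.125, 3.75, 4.375, 5, 5.625, 6.25, 6.875.
r(2.5) = -15, r(3.125) = -25.3125, r(3.75) = -38.75, r(4.375) = -55.3125, r(5) = -75, r(5.625) = -97.8125, r(6.25) = -123.75, r(6.875) = -152.8125.
Sum = Δt · [r(2.5) + r(3.125) + r(3.75) + ...].
Sum = -364.84375.

-364.84375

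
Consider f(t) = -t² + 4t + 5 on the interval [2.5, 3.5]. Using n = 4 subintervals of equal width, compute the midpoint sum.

Δt = (3.5 − 2.5)/4 = 0.25.
Midpoints: 2.625, 2.875, 3.125, 3.375.
f(2.625) = 8.609375, f(2.875) = 8.234375, f(3.125) = 7.734375, f(3.375) = 7.109375.
Sum = Δt · [f(2.625) + f(2.875) + f(3.125) + f(3.375)].
Sum = 7.921875.

7.921875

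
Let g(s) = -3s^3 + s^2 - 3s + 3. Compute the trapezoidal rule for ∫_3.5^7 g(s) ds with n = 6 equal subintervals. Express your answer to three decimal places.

-1641.967

Δs = (7 − 3.5)/6 = 7/12.
g(3.5) = -123.875, g(49/12) = -196.828125, g(14/3) = -2647/9, g(5.25) = -419.296875, g(35/6) = -13823/24, g(77/12) = -442177/576, g(7) = -998.
T_6 = (Δs/2)·[g(s_0) + 2g(s_1) + ... + 2g(s_{5}) + g(s_6)].
Sum ≈ -1641.967.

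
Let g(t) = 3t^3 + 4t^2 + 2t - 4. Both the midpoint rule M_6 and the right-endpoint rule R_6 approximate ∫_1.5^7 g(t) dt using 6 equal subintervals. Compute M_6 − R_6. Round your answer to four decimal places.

-606.5493

M_6 ≈ 2258.264829.
R_6 ≈ 2864.814091.
M_6 − R_6 ≈ -606.5493.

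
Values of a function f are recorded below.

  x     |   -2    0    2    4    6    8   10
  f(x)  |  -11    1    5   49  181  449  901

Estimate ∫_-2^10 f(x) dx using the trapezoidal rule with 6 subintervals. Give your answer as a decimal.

2260

Δx = 2.
T_6 = (2/2)·[(-11) + 2·1 + 2·5 + 2·49 + 2·181 + 2·449 + 901] = 2260.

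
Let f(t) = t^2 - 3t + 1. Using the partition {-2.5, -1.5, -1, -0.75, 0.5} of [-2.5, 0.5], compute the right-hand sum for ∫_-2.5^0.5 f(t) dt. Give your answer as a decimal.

10.890625

Subinterval widths: 1, 0.5, 0.25, 1.25.
Right endpoints: -1.5, -1, -0.75, 0.5.
f(-1.5) = 7.75, f(-1) = 5, f(-0.75) = 3.8125, f(0.5) = -0.25.
Sum = Σ Δt_i · f(t_i).
Sum = 10.890625.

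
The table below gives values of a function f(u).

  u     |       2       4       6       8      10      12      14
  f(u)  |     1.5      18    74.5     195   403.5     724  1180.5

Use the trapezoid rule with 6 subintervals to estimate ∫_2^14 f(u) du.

Δu = 2.
T_6 = (2/2)·[1.5 + 2·18 + 2·74.5 + 2·195 + 2·403.5 + 2·724 + 1180.5] = 4012.

4012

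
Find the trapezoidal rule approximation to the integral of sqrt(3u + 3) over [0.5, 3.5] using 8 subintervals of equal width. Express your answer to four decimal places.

Δu = (3.5 − 0.5)/8 = 0.375.
f(0.5) ≈ 2.1213, f(0.875) ≈ 2.3717, f(1.25) ≈ 2.5981, f(1.625) ≈ 2.8062, f(2) ≈ 3.0000, f(2.375) ≈ 3.1820, f(2.75) ≈ 3.3541, f(3.125) ≈ 3.5178, f(3.5) ≈ 3.6742.
T_8 = (Δu/2)·[f(u_0) + 2f(u_1) + ... + 2f(u_{7}) + f(u_8)].
Sum ≈ 8.8979.

8.8979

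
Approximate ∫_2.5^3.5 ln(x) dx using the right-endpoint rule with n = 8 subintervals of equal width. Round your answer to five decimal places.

1.11482

Δx = (3.5 − 2.5)/8 = 0.125.
Right endpoints: 2.625, 2.75, 2.875, 3, 3.125, 3.25, 3.375, 3.5.
f(2.625) ≈ 0.96508, f(2.75) ≈ 1.01160, f(2.875) ≈ 1.05605, f(3) ≈ 1.09861, f(3.125) ≈ 1.13943, f(3.25) ≈ 1.17865, f(3.375) ≈ 1.21640, f(3.5) ≈ 1.25276.
Sum = Δx · [f(2.625) + f(2.75) + f(2.875) + ...].
Sum ≈ 1.11482.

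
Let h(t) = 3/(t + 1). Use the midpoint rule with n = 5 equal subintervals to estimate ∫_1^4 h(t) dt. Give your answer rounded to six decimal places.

2.739587

Δt = (4 − 1)/5 = 0.6.
Midpoints: 1.3, 1.9, 2.5, 3.1, 3.7.
h(1.3) = 30/23, h(1.9) = 30/29, h(2.5) = 6/7, h(3.1) = 30/41, h(3.7) = 30/47.
Sum = Δt · [h(1.3) + h(1.9) + h(2.5) + h(3.1) + h(3.7)].
Sum ≈ 2.739587.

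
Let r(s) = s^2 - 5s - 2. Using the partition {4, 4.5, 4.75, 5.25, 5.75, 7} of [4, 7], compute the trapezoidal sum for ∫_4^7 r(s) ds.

Subinterval widths: 0.5, 0.25, 0.5, 0.5, 1.25.
r(4) = -6, r(4.5) = -4.25, r(4.75) = -3.1875, r(5.25) = -0.6875, r(5.75) = 2.3125, r(7) = 12.
On each subinterval the trapezoid contributes (Δs_i/2)·[r(s_{i-1}) + r(s_i)].
Sum = 4.890625.

4.890625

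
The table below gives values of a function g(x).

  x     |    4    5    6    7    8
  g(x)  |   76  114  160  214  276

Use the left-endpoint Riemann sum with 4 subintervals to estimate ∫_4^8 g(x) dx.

564

Δx = 1.
Sum = 1·[76 + 114 + 160 + 214] = 564.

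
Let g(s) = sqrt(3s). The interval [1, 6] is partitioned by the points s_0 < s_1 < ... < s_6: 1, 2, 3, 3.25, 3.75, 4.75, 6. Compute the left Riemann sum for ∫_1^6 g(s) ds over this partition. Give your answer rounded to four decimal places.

Subinterval widths: 1, 1, 0.25, 0.5, 1, 1.25.
Left endpoints: 1, 2, 3, 3.25, 3.75, 4.75.
g(1) ≈ 1.7321, g(2) ≈ 2.4495, g(3) ≈ 3.0000, g(3.25) ≈ 3.1225, g(3.75) ≈ 3.3541, g(4.75) ≈ 3.7749.
Sum = Σ Δs_i · g(s_i).
Sum ≈ 14.5655.

14.5655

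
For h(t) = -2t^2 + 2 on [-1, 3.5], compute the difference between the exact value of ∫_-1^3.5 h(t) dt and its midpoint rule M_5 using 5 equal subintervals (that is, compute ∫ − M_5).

-0.6075

Exact integral: ∫_-1^3.5 h(t) dt = -20.25.
M_5 = -19.6425.
Error = -20.25 − (-19.6425) = -0.6075.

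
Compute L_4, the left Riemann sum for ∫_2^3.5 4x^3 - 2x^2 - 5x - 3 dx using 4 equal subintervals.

65.12109375

Δx = (3.5 − 2)/4 = 0.375.
Left endpoints: 2, 2.375, 2.75, 3.125.
f(2) = 11, f(2.375) = 27.4296875, f(2.75) = 51.3125, f(3.125) = 83.9140625.
Sum = Δx · [f(2) + f(2.375) + f(2.75) + f(3.125)].
Sum = 65.12109375.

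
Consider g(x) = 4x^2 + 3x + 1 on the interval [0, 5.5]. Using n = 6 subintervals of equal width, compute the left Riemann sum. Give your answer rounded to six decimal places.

Δx = (5.5 − 0)/6 = 11/12.
Left endpoints: 0, 11/12, 11/6, 2.75, 11/3, 55/12.
g(0) = 1, g(11/12) = 64/9, g(11/6) = 359/18, g(2.75) = 39.5, g(11/3) = 592/9, g(55/12) = 889/9.
Sum = Δx · [g(0) + g(11/12) + g(11/6) + ...].
Sum ≈ 212.768519.

212.768519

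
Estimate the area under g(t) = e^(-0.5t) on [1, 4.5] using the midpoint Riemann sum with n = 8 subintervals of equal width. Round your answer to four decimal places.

Δt = (4.5 − 1)/8 = 0.4375.
Midpoints: 1.21875, 1.65625, 2.09375, 2.53125, 2.96875, 3.40625, 3.84375, 4.28125.
g(1.21875) ≈ 0.5437, g(1.65625) ≈ 0.4369, g(2.09375) ≈ 0.3510, g(2.53125) ≈ 0.2821, g(2.96875) ≈ 0.2266, g(3.40625) ≈ 0.1821, g(3.84375) ≈ 0.1463, g(4.28125) ≈ 0.1176.
Sum = Δt · [g(1.21875) + g(1.65625) + g(2.09375) + ...].
Sum ≈ 1.0003.

1.0003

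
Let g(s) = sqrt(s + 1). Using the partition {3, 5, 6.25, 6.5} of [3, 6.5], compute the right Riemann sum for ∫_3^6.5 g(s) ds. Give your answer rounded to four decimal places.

Subinterval widths: 2, 1.25, 0.25.
Right endpoints: 5, 6.25, 6.5.
g(5) ≈ 2.4495, g(6.25) ≈ 2.6926, g(6.5) ≈ 2.7386.
Sum = Σ Δs_i · g(s_i).
Sum ≈ 8.9494.

8.9494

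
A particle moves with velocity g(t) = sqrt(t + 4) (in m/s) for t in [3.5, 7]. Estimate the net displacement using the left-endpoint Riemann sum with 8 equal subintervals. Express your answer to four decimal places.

Δt = (7 − 3.5)/8 = 0.4375.
Left endpoints: 3.5, 3.9375, 4.375, 4.8125, 5.25, 5.6875, 6.125, 6.5625.
g(3.5) ≈ 2.7386, g(3.9375) ≈ 2.8174, g(4.375) ≈ 2.8940, g(4.8125) ≈ 2.9686, g(5.25) ≈ 3.0414, g(5.6875) ≈ 3.1125, g(6.125) ≈ 3.1820, g(6.5625) ≈ 3.2500.
Sum = Δt · [g(3.5) + g(3.9375) + g(4.375) + ...].
Sum ≈ 10.5019.

10.5019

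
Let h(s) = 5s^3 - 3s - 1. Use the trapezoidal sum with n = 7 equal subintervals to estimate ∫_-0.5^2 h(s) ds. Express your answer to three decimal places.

Δs = (2 − (-0.5))/7 = 5/14.
h(-0.5) = -0.125, h(-1/7) = -201/343, h(3/14) = -4373/2744, h(4/7) = -611/343, h(13/14) = 597/2744, h(9/7) = 1979/343, h(23/14) = 44567/2744, h(2) = 33.
T_7 = (Δs/2)·[h(s_0) + 2h(s_1) + ... + 2h(s_{6}) + h(s_7)].
Sum ≈ 12.395.

12.395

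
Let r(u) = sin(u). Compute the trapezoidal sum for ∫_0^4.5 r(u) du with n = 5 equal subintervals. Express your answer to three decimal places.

1.128

Δu = (4.5 − 0)/5 = 0.9.
r(0) ≈ 0.000, r(0.9) ≈ 0.783, r(1.8) ≈ 0.974, r(2.7) ≈ 0.427, r(3.6) ≈ -0.443, r(4.5) ≈ -0.978.
T_5 = (Δu/2)·[r(u_0) + 2r(u_1) + ... + 2r(u_{4}) + r(u_5)].
Sum ≈ 1.128.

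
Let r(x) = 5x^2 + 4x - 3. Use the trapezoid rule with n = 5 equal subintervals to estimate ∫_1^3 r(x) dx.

53.6

Δx = (3 − 1)/5 = 0.4.
r(1) = 6, r(1.4) = 12.4, r(1.8) = 20.4, r(2.2) = 30, r(2.6) = 41.2, r(3) = 54.
T_5 = (Δx/2)·[r(x_0) + 2r(x_1) + ... + 2r(x_{4}) + r(x_5)].
Sum = 53.6.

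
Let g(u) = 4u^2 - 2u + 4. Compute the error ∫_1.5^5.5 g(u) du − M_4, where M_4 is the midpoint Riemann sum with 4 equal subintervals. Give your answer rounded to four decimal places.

1.3333

Exact integral: ∫_1.5^5.5 g(u) du ≈ 205.333333.
M_4 = 204.
Error ≈ 205.333333 − 204 ≈ 1.3333.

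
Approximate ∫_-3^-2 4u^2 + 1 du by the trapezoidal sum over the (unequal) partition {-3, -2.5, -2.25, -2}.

26.4375

Subinterval widths: 0.5, 0.25, 0.25.
f(-3) = 37, f(-2.5) = 26, f(-2.25) = 21.25, f(-2) = 17.
On each subinterval the trapezoid contributes (Δu_i/2)·[f(u_{i-1}) + f(u_i)].
Sum = 26.4375.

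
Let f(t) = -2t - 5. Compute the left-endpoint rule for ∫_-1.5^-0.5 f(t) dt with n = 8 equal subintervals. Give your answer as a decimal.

Δt = (-0.5 − (-1.5))/8 = 0.125.
Left endpoints: -1.5, -1.375, -1.25, -1.125, -1, -0.875, -0.75, -0.625.
f(-1.5) = -2, f(-1.375) = -2.25, f(-1.25) = -2.5, f(-1.125) = -2.75, f(-1) = -3, f(-0.875) = -3.25, f(-0.75) = -3.5, f(-0.625) = -3.75.
Sum = Δt · [f(-1.5) + f(-1.375) + f(-1.25) + ...].
Sum = -2.875.

-2.875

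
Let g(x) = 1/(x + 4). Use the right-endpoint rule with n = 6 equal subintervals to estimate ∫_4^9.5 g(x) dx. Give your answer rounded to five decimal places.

Δx = (9.5 − 4)/6 = 11/12.
Right endpoints: 59/12, 35/6, 6.75, 23/3, 103/12, 9.5.
g(59/12) = 12/107, g(35/6) = 6/59, g(6.75) = 4/43, g(23/3) = 3/35, g(103/12) = 12/151, g(9.5) = 2/27.
Sum = Δx · [g(59/12) + g(35/6) + g(6.75) + ...].
Sum ≈ 0.50062.

0.50062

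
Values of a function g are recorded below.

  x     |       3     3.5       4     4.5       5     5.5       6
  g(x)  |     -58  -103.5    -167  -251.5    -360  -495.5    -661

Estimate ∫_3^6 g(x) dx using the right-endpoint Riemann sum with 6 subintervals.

Δx = 0.5.
Sum = 0.5·[(-103.5) + (-167) + (-251.5) + (-360) + (-495.5) + (-661)] = -1019.25.

-1019.25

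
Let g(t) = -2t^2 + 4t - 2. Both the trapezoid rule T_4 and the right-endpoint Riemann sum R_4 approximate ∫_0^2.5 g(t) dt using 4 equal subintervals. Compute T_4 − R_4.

0.78125

T_4 = -3.2421875.
R_4 = -4.0234375.
T_4 − R_4 = 0.78125.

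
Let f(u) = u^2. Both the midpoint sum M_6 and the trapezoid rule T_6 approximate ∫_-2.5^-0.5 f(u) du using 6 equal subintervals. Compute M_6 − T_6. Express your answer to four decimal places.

-0.0556

M_6 ≈ 5.148148.
T_6 ≈ 5.203704.
M_6 − T_6 ≈ -0.0556.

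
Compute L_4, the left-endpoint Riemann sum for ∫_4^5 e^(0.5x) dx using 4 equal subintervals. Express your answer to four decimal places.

Δx = (5 − 4)/4 = 0.25.
Left endpoints: 4, 4.25, 4.5, 4.75.
f(4) ≈ 7.3891, f(4.25) ≈ 8.3729, f(4.5) ≈ 9.4877, f(4.75) ≈ 10.7510.
Sum = Δx · [f(4) + f(4.25) + f(4.5) + f(4.75)].
Sum ≈ 9.0002.

9.0002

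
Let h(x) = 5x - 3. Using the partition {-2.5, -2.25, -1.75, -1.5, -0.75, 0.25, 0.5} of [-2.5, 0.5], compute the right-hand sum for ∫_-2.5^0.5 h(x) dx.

Subinterval widths: 0.25, 0.5, 0.25, 0.75, 1, 0.25.
Right endpoints: -2.25, -1.75, -1.5, -0.75, 0.25, 0.5.
h(-2.25) = -14.25, h(-1.75) = -11.75, h(-1.5) = -10.5, h(-0.75) = -6.75, h(0.25) = -1.75, h(0.5) = -0.5.
Sum = Σ Δx_i · h(x_i).
Sum = -19.

-19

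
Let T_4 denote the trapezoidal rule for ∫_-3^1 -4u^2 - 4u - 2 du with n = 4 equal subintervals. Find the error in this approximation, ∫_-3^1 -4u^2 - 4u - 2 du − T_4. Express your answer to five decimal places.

2.66667

Exact integral: ∫_-3^1 f(u) du ≈ -29.3333333.
T_4 = -32.
Error ≈ -29.3333333 − (-32) ≈ 2.66667.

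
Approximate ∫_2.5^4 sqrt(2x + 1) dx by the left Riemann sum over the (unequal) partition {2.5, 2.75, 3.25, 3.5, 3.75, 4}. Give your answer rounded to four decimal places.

4.0078

Subinterval widths: 0.25, 0.5, 0.25, 0.25, 0.25.
Left endpoints: 2.5, 2.75, 3.25, 3.5, 3.75.
f(2.5) ≈ 2.4495, f(2.75) ≈ 2.5495, f(3.25) ≈ 2.7386, f(3.5) ≈ 2.8284, f(3.75) ≈ 2.9155.
Sum = Σ Δx_i · f(x_i).
Sum ≈ 4.0078.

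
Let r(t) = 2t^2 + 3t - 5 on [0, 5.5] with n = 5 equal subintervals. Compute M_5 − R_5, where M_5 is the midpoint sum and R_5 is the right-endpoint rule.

M_5 = 127.6825.
R_5 = 173.36.
M_5 − R_5 = -45.6775.

-45.6775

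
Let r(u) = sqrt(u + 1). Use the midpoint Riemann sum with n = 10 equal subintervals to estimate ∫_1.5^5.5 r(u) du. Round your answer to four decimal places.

8.4134

Δu = (5.5 − 1.5)/10 = 0.4.
Midpoints: 1.7, 2.1, 2.5, 2.9, 3.3, 3.7, 4.1, 4.5, 4.9, 5.3.
r(1.7) ≈ 1.6432, r(2.1) ≈ 1.7607, r(2.5) ≈ 1.8708, r(2.9) ≈ 1.9748, r(3.3) ≈ 2.0736, r(3.7) ≈ 2.1679, r(4.1) ≈ 2.2583, r(4.5) ≈ 2.3452, r(4.9) ≈ 2.4290, r(5.3) ≈ 2.5100.
Sum = Δu · [r(1.7) + r(2.1) + r(2.5) + ...].
Sum ≈ 8.4134.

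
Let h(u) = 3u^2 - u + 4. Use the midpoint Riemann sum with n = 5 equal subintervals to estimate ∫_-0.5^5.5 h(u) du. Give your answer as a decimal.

Δu = (5.5 − (-0.5))/5 = 1.2.
Midpoints: 0.1, 1.3, 2.5, 3.7, 4.9.
h(0.1) = 3.93, h(1.3) = 7.77, h(2.5) = 20.25, h(3.7) = 41.37, h(4.9) = 71.13.
Sum = Δu · [h(0.1) + h(1.3) + h(2.5) + h(3.7) + h(4.9)].
Sum = 173.34.

173.34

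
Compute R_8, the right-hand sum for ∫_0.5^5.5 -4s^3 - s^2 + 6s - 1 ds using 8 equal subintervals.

-1105.2734375

Δs = (5.5 − 0.5)/8 = 0.625.
Right endpoints: 1.125, 1.75, 2.375, 3, 3.625, 4.25, 4.875, 5.5.
f(1.125) = -1.2109375, f(1.75) = -15, f(2.375) = -45.9765625, f(3) = -100, f(3.625) = -182.9296875, f(4.25) = -300.625, f(4.875) = -458.9453125, f(5.5) = -663.75.
Sum = Δs · [f(1.125) + f(1.75) + f(2.375) + ...].
Sum = -1105.2734375.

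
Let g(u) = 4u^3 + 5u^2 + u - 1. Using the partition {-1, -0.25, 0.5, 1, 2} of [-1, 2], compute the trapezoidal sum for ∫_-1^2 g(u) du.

Subinterval widths: 0.75, 0.75, 0.5, 1.
g(-1) = -1, g(-0.25) = -1, g(0.5) = 1.25, g(1) = 9, g(2) = 53.
On each subinterval the trapezoid contributes (Δu_i/2)·[g(u_{i-1}) + g(u_i)].
Sum = 32.90625.

32.90625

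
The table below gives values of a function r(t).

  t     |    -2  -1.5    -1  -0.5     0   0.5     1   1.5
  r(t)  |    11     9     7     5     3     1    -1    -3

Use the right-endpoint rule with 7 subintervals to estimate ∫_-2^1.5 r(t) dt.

Δt = 0.5.
Sum = 0.5·[9 + 7 + 5 + 3 + 1 + (-1) + (-3)] = 10.5.

10.5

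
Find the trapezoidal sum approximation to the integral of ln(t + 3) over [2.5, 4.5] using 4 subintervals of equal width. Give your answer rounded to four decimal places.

Δt = (4.5 − 2.5)/4 = 0.5.
f(2.5) ≈ 1.7047, f(3) ≈ 1.7918, f(3.5) ≈ 1.8718, f(4) ≈ 1.9459, f(4.5) ≈ 2.0149.
T_4 = (Δt/2)·[f(t_0) + 2f(t_1) + 2f(t_2) + 2f(t_3) + f(t_4)].
Sum ≈ 3.7346.

3.7346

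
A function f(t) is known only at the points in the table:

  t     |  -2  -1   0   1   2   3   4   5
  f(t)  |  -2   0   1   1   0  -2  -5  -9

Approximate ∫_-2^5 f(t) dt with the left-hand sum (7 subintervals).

-7

Δt = 1.
Sum = 1·[(-2) + 0 + 1 + 1 + 0 + (-2) + (-5)] = -7.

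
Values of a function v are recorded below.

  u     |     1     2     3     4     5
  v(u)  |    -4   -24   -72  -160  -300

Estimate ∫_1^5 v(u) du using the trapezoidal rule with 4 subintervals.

-408

Δu = 1.
T_4 = (1/2)·[(-4) + 2·(-24) + 2·(-72) + 2·(-160) + (-300)] = -408.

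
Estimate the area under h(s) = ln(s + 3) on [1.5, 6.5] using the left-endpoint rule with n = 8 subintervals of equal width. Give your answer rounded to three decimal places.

9.382

Δs = (6.5 − 1.5)/8 = 0.625.
Left endpoints: 1.5, 2.125, 2.75, 3.375, 4, 4.625, 5.25, 5.875.
h(1.5) ≈ 1.504, h(2.125) ≈ 1.634, h(2.75) ≈ 1.749, h(3.375) ≈ 1.852, h(4) ≈ 1.946, h(4.625) ≈ 2.031, h(5.25) ≈ 2.110, h(5.875) ≈ 2.183.
Sum = Δs · [h(1.5) + h(2.125) + h(2.75) + ...].
Sum ≈ 9.382.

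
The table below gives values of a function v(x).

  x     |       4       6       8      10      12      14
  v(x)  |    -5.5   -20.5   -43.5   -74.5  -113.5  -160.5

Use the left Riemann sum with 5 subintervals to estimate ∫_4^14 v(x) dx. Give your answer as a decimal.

-515

Δx = 2.
Sum = 2·[(-5.5) + (-20.5) + (-43.5) + (-74.5) + (-113.5)] = -515.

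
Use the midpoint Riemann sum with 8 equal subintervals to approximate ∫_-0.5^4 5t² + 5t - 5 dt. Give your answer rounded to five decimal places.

Δt = (4 − (-0.5))/8 = 0.5625.
Midpoints: -0.21875, 0.34375, 0.90625, 1.46875, 2.03125, 2.59375, 3.15625, 3.71875.
f(-0.21875) = -5995/1024, f(0.34375) = -2755/1024, f(0.90625) = 3725/1024, f(1.46875) = 13445/1024, f(2.03125) = 26405/1024, f(2.59375) = 42605/1024, f(3.15625) = 62045/1024, f(3.71875) = 84725/1024.
Sum = Δt · [f(-0.21875) + f(0.34375) + f(0.90625) + ...].
Sum ≈ 123.15674.

123.15674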